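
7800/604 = 12 + 138/151 = 12.91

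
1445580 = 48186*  30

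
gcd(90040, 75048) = 8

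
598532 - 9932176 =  - 9333644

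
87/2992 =87/2992 = 0.03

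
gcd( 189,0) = 189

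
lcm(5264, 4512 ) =31584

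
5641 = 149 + 5492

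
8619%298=275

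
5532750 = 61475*90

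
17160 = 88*195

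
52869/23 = 52869/23 = 2298.65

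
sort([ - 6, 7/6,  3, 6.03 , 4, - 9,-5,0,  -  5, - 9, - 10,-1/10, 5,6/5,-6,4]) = [ - 10, - 9,  -  9, - 6, - 6, - 5, - 5, - 1/10, 0,7/6, 6/5, 3,  4, 4, 5,6.03]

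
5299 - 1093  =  4206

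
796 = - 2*( - 398) 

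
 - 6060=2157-8217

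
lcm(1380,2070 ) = 4140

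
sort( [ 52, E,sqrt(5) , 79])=[sqrt(5), E , 52,79 ]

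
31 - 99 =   -  68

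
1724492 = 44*39193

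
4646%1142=78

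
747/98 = 7+ 61/98 = 7.62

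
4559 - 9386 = -4827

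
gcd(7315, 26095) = 5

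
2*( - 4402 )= - 8804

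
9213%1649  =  968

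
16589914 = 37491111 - 20901197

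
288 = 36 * 8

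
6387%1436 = 643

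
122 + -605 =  - 483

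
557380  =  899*620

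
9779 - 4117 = 5662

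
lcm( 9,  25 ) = 225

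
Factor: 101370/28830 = 109/31 = 31^( - 1)*109^1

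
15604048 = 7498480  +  8105568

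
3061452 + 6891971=9953423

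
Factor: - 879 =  - 3^1*293^1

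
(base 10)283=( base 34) 8B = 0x11B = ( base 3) 101111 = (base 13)18a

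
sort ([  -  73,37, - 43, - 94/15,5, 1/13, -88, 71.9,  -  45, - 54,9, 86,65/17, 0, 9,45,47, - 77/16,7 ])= [-88, - 73,-54,  -  45, - 43,-94/15, - 77/16, 0,1/13,65/17, 5,7,  9,9,37,45,47,71.9,86] 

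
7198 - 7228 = -30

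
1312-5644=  - 4332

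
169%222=169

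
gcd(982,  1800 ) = 2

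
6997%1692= 229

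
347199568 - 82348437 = 264851131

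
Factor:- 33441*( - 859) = 3^1*71^1*157^1 * 859^1 = 28725819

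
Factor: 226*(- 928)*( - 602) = 126256256=2^7*7^1*29^1 * 43^1*113^1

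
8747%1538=1057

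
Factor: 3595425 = 3^1*5^2*47939^1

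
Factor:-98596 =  - 2^2*157^2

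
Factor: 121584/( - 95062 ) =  - 2^3*3^1*11^( - 1)*17^1*29^( - 1) = -408/319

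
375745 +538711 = 914456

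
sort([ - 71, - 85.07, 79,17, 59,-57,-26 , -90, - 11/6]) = [ - 90, - 85.07, -71, - 57,-26, - 11/6,17,59 , 79] 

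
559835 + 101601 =661436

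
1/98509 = 1/98509 = 0.00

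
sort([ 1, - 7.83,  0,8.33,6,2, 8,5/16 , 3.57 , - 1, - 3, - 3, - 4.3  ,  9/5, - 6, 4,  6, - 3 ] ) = [-7.83, - 6,-4.3, - 3, - 3,- 3,-1, 0, 5/16, 1, 9/5,  2, 3.57,4,  6,6,  8, 8.33] 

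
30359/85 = 357 + 14/85 = 357.16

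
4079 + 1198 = 5277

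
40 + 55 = 95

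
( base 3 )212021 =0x274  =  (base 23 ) 147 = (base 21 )18j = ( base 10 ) 628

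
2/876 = 1/438= 0.00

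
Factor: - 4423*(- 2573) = 11380379 = 31^1 * 83^1*4423^1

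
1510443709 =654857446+855586263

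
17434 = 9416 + 8018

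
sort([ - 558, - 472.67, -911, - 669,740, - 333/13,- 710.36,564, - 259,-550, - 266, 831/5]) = [ - 911, - 710.36, - 669, - 558, - 550 , - 472.67, - 266, - 259, - 333/13,831/5, 564,740]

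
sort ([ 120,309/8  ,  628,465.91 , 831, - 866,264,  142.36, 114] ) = [ - 866, 309/8, 114,  120,142.36,  264 , 465.91, 628, 831] 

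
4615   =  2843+1772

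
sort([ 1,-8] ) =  [ - 8,1]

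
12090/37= 12090/37= 326.76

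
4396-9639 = - 5243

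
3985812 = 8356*477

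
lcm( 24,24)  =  24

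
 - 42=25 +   -  67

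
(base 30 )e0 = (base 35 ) c0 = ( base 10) 420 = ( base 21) K0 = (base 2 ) 110100100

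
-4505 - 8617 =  - 13122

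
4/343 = 4/343 = 0.01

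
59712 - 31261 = 28451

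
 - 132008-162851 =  - 294859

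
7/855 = 7/855 = 0.01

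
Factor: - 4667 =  - 13^1 * 359^1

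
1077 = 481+596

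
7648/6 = 1274+2/3 = 1274.67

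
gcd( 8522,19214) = 2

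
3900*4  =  15600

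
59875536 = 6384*9379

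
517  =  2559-2042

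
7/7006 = 7/7006 = 0.00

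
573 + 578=1151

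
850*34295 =29150750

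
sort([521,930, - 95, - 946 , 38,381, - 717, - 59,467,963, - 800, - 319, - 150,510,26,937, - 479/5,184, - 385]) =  [ - 946, - 800, - 717, - 385, -319, - 150, - 479/5, - 95, - 59,  26,38, 184, 381,467,  510,521,930, 937,963 ] 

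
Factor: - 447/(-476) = 2^ (-2) * 3^1*7^( - 1 )*17^(  -  1)*149^1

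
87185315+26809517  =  113994832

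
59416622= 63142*941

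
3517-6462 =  - 2945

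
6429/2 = 3214 + 1/2 = 3214.50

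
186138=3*62046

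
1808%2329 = 1808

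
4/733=4/733 = 0.01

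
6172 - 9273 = -3101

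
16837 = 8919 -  - 7918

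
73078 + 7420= 80498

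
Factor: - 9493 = -11^1*863^1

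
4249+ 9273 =13522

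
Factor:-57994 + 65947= 3^1 *11^1*241^1  =  7953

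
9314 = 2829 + 6485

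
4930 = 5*986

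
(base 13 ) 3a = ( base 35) 1E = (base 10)49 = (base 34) 1F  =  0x31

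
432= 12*36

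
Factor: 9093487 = 13^1*17^1*23^1*1789^1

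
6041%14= 7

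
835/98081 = 835/98081 = 0.01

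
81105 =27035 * 3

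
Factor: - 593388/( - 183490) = 954/295 = 2^1*3^2*5^( - 1 )*53^1*59^( - 1)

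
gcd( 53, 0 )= 53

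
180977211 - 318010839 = - 137033628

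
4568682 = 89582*51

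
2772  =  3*924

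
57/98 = 57/98 = 0.58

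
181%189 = 181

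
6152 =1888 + 4264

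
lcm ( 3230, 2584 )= 12920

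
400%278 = 122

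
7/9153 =7/9153  =  0.00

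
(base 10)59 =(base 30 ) 1T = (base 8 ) 73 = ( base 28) 23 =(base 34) 1p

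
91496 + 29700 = 121196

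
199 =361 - 162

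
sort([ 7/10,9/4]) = [ 7/10, 9/4]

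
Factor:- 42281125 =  - 5^3 * 17^1* 101^1 *197^1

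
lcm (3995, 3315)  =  155805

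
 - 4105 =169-4274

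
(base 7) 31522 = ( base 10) 7807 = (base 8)17177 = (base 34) 6pl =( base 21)HEG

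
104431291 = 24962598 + 79468693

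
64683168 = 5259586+59423582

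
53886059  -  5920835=47965224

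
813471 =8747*93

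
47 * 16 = 752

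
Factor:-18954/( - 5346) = 39/11 = 3^1*11^( - 1)*13^1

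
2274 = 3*758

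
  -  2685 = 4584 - 7269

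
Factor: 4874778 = 2^1*3^2*270821^1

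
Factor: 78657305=5^1*107^1*233^1  *  631^1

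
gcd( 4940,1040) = 260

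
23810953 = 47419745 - 23608792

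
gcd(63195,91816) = 1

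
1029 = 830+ 199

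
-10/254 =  - 1 + 122/127=-0.04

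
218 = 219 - 1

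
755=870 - 115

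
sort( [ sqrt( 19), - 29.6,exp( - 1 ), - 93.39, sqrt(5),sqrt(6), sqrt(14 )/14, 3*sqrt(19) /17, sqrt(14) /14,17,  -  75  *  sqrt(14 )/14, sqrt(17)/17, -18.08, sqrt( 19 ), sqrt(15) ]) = [-93.39,  -  29.6 , - 75*sqrt ( 14) /14,-18.08,sqrt(17)/17, sqrt( 14 )/14,sqrt(14 )/14, exp(  -  1),3*sqrt(19 )/17, sqrt( 5 ), sqrt ( 6 ),sqrt( 15 ),sqrt(19 ),  sqrt( 19),17]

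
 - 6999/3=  - 2333=-  2333.00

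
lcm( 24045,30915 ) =216405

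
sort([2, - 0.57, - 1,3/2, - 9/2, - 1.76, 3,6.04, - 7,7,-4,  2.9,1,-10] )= [ - 10 ,  -  7, - 9/2,-4, - 1.76 , - 1 ,  -  0.57,1,3/2,  2,  2.9,  3,6.04,7] 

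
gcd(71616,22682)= 2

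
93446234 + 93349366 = 186795600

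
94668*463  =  43831284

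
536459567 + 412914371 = 949373938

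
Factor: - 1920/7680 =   -  2^( - 2) = - 1/4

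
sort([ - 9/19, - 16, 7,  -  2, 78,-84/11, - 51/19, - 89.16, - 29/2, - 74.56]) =[  -  89.16,  -  74.56, - 16, - 29/2, - 84/11 , - 51/19 , - 2, - 9/19, 7, 78 ] 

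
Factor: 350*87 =30450=2^1*3^1*5^2  *  7^1*29^1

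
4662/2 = 2331 = 2331.00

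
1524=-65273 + 66797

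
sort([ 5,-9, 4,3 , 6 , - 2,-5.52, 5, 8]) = [-9 ,- 5.52,-2,3, 4, 5 , 5,6,  8]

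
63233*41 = 2592553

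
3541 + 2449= 5990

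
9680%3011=647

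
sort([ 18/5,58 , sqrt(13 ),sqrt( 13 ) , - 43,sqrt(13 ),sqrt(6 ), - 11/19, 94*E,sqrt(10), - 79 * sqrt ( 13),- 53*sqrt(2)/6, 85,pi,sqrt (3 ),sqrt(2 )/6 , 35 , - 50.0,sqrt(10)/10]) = [ - 79*sqrt( 13), - 50.0, - 43, - 53*sqrt(2)/6,- 11/19,sqrt(2 ) /6, sqrt ( 10 )/10,sqrt(3 ),sqrt( 6), pi,sqrt(10 ),18/5,sqrt ( 13), sqrt(13 ),sqrt ( 13 ), 35, 58, 85,94 * E]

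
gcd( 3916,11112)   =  4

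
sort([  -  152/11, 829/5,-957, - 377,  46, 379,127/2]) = [ -957, - 377 ,-152/11 , 46, 127/2, 829/5,379]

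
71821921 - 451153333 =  - 379331412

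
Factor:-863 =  - 863^1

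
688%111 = 22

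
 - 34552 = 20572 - 55124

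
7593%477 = 438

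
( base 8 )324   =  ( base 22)9E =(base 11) 183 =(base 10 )212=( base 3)21212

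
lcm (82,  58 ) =2378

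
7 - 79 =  - 72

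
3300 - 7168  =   - 3868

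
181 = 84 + 97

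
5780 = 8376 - 2596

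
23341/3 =7780+1/3 = 7780.33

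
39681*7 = 277767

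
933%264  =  141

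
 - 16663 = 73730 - 90393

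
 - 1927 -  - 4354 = 2427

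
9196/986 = 9 + 161/493 = 9.33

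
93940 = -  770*(  -  122) 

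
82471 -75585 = 6886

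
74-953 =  - 879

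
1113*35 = 38955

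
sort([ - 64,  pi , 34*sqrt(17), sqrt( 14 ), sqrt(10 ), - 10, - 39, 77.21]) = [ -64, - 39, - 10, pi , sqrt( 10 ), sqrt( 14),77.21,34*sqrt( 17 ) ] 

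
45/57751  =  45/57751 = 0.00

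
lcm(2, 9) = 18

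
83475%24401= 10272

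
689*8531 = 5877859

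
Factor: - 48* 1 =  - 2^4*3^1 = - 48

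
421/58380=421/58380 = 0.01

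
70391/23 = 70391/23 = 3060.48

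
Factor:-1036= - 2^2*7^1*37^1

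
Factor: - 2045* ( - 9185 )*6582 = 123631845150 = 2^1*3^1*5^2*11^1*167^1*409^1*1097^1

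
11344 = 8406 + 2938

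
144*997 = 143568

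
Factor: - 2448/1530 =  - 2^3*5^( - 1 ) = - 8/5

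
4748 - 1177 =3571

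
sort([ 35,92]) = [ 35,92 ]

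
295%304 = 295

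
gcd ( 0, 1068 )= 1068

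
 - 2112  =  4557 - 6669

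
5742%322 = 268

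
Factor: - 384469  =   - 384469^1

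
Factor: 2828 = 2^2*7^1*101^1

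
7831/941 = 8 + 303/941 = 8.32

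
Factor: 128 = 2^7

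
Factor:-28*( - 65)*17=30940 = 2^2*5^1*  7^1*13^1 * 17^1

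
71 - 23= 48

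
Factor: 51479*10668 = 549177972 = 2^2 * 3^1*7^1*127^1 * 51479^1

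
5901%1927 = 120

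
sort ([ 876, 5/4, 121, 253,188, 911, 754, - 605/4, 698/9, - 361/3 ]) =[ -605/4, - 361/3, 5/4, 698/9,121 , 188 , 253, 754, 876,911]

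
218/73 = 2+72/73 =2.99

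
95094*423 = 40224762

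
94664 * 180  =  17039520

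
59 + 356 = 415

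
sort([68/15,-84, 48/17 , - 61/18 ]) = [-84, - 61/18,  48/17, 68/15]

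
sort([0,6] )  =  [ 0,6]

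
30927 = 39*793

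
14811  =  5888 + 8923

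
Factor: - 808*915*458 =-2^4*3^1*5^1*61^1*101^1*229^1 = -338608560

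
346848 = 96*3613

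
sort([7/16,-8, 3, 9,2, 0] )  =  [-8 , 0 , 7/16, 2, 3, 9]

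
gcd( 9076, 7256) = 4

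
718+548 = 1266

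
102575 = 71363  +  31212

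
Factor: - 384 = -2^7 * 3^1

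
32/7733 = 32/7733 = 0.00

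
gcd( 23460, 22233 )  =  3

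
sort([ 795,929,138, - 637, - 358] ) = [-637,-358, 138, 795, 929 ]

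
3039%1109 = 821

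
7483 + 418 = 7901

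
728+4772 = 5500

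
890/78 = 11  +  16/39   =  11.41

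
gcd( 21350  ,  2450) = 350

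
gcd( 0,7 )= 7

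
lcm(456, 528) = 10032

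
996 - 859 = 137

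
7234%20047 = 7234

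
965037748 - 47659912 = 917377836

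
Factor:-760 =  - 2^3*5^1*19^1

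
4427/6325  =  4427/6325 = 0.70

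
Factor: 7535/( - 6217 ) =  - 5^1*11^1*137^1*6217^( - 1 )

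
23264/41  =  23264/41=567.41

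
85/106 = 85/106 = 0.80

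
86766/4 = 21691+ 1/2 = 21691.50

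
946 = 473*2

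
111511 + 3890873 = 4002384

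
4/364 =1/91 = 0.01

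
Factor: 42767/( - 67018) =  - 2^ ( - 1 )*7^ ( - 1 )*4787^( - 1)*42767^1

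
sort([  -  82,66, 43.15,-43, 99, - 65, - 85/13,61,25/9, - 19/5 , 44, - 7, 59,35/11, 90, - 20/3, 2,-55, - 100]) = [ - 100, - 82, - 65, - 55, - 43,-7, - 20/3, - 85/13, - 19/5,2,25/9 , 35/11, 43.15, 44,59,61 , 66 , 90, 99] 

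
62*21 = 1302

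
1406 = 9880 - 8474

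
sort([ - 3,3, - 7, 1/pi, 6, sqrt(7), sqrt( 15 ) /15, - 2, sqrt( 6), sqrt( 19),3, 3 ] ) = [ - 7,- 3, -2, sqrt(15)/15 , 1/pi, sqrt( 6),sqrt( 7),3, 3, 3,  sqrt(  19), 6 ]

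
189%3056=189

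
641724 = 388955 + 252769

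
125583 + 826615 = 952198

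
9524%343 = 263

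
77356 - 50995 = 26361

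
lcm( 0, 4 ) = 0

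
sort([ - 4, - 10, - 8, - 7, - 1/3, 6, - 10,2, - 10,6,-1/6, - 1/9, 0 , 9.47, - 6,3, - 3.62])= [-10,-10, - 10, - 8, -7,-6,  -  4 , - 3.62, - 1/3, - 1/6, - 1/9, 0,2,3,6, 6, 9.47]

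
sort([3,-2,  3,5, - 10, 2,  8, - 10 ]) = [ - 10, - 10, - 2,2, 3, 3,5,8] 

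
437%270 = 167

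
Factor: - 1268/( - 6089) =2^2*317^1*6089^( - 1 )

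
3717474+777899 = 4495373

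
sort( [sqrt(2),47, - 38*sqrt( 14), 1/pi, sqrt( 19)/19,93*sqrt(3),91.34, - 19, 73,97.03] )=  [ - 38*sqrt(14), - 19 , sqrt(19) /19, 1/pi,sqrt ( 2),47,73,91.34,97.03, 93  *  sqrt( 3)]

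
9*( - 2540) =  - 22860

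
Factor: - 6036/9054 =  - 2/3 = - 2^1 * 3^(  -  1 )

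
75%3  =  0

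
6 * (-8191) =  -49146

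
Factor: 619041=3^1*206347^1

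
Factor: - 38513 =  - 19^1*2027^1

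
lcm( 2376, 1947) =140184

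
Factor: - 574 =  - 2^1*7^1*41^1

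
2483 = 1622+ 861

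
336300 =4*84075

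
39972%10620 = 8112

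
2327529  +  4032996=6360525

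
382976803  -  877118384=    - 494141581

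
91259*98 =8943382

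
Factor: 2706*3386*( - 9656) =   -  88473254496 = - 2^5*3^1*11^1*17^1*41^1*71^1 * 1693^1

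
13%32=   13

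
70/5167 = 70/5167 = 0.01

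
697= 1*697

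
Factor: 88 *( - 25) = - 2^3*5^2*11^1= - 2200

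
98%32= 2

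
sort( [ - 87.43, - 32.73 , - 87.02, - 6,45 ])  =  [ - 87.43, -87.02, - 32.73, - 6 , 45]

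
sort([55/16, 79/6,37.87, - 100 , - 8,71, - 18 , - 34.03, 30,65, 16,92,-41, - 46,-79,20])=[ - 100, - 79, - 46,-41, - 34.03, - 18, - 8, 55/16, 79/6,16, 20,  30,  37.87, 65,  71, 92]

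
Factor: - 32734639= - 7^1*17^1*139^1*1979^1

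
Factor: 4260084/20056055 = 2^2*3^1*5^( - 1)*179^( - 1 )*22409^ ( - 1)*355007^1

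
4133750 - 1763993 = 2369757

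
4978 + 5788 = 10766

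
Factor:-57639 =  - 3^1*19213^1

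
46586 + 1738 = 48324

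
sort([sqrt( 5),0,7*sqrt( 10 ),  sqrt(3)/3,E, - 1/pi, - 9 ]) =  [ - 9  , - 1/pi,0 , sqrt(3)/3, sqrt( 5 ), E, 7 * sqrt( 10 ) ]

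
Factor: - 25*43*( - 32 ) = 34400 =2^5*5^2 * 43^1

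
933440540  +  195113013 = 1128553553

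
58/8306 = 29/4153=0.01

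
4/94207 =4/94207 = 0.00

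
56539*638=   36071882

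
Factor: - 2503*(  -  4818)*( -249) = -2^1*3^2*11^1*73^1*83^1*2503^1 = - 3002804046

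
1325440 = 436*3040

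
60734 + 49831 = 110565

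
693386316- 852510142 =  - 159123826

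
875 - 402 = 473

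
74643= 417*179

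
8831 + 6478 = 15309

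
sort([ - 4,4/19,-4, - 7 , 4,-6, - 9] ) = [-9, - 7, - 6  , - 4, -4, 4/19,4]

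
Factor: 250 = 2^1*  5^3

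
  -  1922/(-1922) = 1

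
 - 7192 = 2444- 9636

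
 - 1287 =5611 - 6898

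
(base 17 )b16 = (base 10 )3202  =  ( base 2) 110010000010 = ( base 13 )15C4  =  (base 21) 75a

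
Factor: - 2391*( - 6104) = 14594664 = 2^3*3^1*7^1*109^1*797^1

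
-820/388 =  - 3  +  86/97=-2.11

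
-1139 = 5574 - 6713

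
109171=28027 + 81144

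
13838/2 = 6919 = 6919.00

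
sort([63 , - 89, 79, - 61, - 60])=[-89, - 61, - 60,63,79] 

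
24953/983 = 24953/983= 25.38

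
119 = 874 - 755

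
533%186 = 161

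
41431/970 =42 + 691/970 = 42.71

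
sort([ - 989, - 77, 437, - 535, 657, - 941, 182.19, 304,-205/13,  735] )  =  [  -  989, - 941, - 535, - 77, - 205/13, 182.19, 304, 437,657,735 ] 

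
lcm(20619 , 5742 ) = 453618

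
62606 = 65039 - 2433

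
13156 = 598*22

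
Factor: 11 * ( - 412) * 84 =  -  380688 =- 2^4 * 3^1*7^1*11^1*103^1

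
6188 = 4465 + 1723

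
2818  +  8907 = 11725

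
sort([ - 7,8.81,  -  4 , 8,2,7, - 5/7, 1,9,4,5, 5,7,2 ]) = [ - 7, - 4, - 5/7,1,2,2,4,5,5,7, 7 , 8,8.81,9 ]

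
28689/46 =28689/46 = 623.67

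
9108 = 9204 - 96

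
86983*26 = 2261558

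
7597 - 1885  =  5712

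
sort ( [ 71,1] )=[ 1, 71]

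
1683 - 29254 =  -27571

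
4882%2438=6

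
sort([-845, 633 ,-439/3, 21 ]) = [ - 845, -439/3, 21, 633]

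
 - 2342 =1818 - 4160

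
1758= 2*879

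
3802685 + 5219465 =9022150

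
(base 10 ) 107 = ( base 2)1101011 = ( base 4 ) 1223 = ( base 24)4b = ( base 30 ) 3H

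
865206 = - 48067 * ( - 18 )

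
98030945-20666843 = 77364102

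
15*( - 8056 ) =-120840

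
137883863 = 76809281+61074582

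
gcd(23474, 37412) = 2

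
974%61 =59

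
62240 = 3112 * 20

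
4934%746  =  458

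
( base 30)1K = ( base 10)50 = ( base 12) 42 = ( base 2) 110010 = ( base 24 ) 22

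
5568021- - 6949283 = 12517304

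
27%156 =27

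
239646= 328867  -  89221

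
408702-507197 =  - 98495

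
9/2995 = 9/2995 = 0.00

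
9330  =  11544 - 2214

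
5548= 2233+3315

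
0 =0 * 9074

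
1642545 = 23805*69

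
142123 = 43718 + 98405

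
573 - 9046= - 8473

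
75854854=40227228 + 35627626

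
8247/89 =8247/89 =92.66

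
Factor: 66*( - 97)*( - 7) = 2^1 * 3^1*7^1*11^1*97^1= 44814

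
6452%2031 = 359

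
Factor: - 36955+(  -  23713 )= - 2^2*29^1 * 523^1 = - 60668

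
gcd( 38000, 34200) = 3800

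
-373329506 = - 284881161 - 88448345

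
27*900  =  24300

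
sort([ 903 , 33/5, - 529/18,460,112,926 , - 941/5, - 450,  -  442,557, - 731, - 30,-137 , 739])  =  [ - 731,-450, - 442, - 941/5, - 137 , - 30,-529/18 , 33/5  ,  112 , 460,557,739, 903,  926 ] 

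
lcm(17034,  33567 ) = 1141278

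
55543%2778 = 2761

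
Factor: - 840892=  - 2^2*13^1*103^1*157^1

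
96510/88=48255/44 =1096.70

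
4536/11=412 + 4/11 = 412.36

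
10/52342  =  5/26171= 0.00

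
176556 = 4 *44139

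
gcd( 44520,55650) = 11130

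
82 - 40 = 42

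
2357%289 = 45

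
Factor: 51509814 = 2^1*3^1*167^1*51407^1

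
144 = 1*144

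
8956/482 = 4478/241 = 18.58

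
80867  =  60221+20646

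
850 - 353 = 497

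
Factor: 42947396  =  2^2*10736849^1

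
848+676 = 1524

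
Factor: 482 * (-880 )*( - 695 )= 2^5*5^2*11^1*139^1*241^1  =  294791200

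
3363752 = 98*34324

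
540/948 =45/79=   0.57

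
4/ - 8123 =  - 1 + 8119/8123 = - 0.00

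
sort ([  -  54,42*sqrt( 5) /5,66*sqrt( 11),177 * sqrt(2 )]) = [ - 54,42 * sqrt( 5)/5,66*sqrt( 11 ), 177 * sqrt(2) ]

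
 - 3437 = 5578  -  9015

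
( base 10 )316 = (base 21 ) f1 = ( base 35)91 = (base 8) 474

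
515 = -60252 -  - 60767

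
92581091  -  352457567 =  - 259876476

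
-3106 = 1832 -4938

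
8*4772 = 38176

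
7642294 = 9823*778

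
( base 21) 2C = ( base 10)54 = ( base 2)110110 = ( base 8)66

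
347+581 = 928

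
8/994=4/497 = 0.01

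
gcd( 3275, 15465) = 5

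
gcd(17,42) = 1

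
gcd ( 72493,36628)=1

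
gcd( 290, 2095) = 5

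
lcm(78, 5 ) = 390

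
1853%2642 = 1853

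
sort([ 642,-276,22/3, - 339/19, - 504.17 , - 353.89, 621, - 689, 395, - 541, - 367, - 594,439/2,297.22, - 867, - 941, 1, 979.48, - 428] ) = [ - 941,  -  867, - 689, - 594, - 541, - 504.17, - 428, - 367, - 353.89, - 276, - 339/19,  1, 22/3, 439/2, 297.22, 395, 621, 642,979.48]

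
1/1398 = 1/1398 = 0.00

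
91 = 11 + 80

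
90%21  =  6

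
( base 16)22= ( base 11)31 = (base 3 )1021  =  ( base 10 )34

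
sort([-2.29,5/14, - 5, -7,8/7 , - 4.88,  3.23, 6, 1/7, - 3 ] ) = [ - 7, - 5, - 4.88, - 3,- 2.29,1/7, 5/14,8/7, 3.23,6]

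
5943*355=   2109765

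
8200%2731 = 7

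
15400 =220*70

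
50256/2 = 25128  =  25128.00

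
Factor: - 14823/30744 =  - 2^ ( - 3 )*3^3*7^( - 1) = -27/56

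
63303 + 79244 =142547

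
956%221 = 72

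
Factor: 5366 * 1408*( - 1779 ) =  - 13440928512 = - 2^8*3^1*11^1*593^1 * 2683^1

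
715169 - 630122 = 85047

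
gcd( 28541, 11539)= 1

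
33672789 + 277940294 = 311613083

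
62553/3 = 20851 =20851.00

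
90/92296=45/46148 = 0.00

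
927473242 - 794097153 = 133376089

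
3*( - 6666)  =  -19998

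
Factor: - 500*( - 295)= 2^2*5^4 * 59^1 =147500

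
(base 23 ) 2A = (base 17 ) 35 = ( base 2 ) 111000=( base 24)28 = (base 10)56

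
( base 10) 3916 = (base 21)8IA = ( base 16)f4c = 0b111101001100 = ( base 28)4ro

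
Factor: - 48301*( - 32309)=1560557009 = 11^1* 4391^1*32309^1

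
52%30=22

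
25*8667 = 216675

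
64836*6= 389016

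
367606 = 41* 8966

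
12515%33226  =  12515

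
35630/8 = 17815/4 = 4453.75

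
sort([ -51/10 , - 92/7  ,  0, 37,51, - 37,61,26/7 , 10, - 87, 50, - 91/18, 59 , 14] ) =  [  -  87 , - 37,  -  92/7, - 51/10, - 91/18,0, 26/7,10, 14,37, 50, 51 , 59, 61] 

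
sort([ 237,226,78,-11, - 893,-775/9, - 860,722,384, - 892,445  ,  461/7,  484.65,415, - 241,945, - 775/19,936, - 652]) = [ - 893, - 892, -860, - 652, - 241,-775/9, - 775/19, - 11,461/7, 78 , 226,237,384,415,445, 484.65,722 , 936,945] 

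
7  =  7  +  0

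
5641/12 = 470+1/12 = 470.08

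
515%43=42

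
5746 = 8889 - 3143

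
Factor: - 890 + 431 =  - 3^3*17^1=- 459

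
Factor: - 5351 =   -  5351^1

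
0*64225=0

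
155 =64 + 91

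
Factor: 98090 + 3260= 2^1*5^2* 2027^1 = 101350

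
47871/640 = 74+511/640 = 74.80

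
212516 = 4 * 53129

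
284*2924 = 830416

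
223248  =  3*74416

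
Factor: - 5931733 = -151^1*163^1*241^1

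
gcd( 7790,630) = 10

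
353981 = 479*739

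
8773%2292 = 1897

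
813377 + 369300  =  1182677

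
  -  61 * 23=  - 1403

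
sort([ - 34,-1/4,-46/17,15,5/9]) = [-34,-46/17, - 1/4,5/9,15] 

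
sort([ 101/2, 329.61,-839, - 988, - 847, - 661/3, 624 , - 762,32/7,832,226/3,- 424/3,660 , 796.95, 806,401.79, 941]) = [ - 988, -847,-839, - 762, - 661/3, - 424/3, 32/7,101/2, 226/3,329.61,401.79,624 , 660 , 796.95, 806,832, 941]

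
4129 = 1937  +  2192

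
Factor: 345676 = 2^2*89^1*971^1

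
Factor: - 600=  - 2^3*3^1*5^2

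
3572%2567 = 1005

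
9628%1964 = 1772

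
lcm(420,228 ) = 7980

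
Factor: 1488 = 2^4 * 3^1*31^1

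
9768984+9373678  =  19142662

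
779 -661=118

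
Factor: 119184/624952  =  2^1*3^1*13^1*409^( - 1 )= 78/409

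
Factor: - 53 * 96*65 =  - 2^5 *3^1*5^1 * 13^1*53^1 = -330720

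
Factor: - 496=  - 2^4*31^1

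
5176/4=1294 = 1294.00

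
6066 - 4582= 1484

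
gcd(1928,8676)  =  964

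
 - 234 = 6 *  ( - 39 )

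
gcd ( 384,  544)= 32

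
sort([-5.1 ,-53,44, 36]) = [ - 53,  -  5.1,36, 44]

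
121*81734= 9889814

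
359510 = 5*71902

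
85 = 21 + 64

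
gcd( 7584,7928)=8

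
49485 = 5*9897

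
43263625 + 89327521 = 132591146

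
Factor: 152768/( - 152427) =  - 448/447=- 2^6*3^( - 1)*7^1*149^( - 1)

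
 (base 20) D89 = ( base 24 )97h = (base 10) 5369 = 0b1010011111001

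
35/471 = 35/471=0.07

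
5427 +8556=13983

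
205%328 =205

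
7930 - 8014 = -84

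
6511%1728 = 1327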